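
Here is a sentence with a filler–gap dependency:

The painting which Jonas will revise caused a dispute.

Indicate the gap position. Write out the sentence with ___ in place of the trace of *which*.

'which' is the direct object of 'revise'. The gap is right after 'revise'.

The painting which Jonas will revise ___ caused a dispute.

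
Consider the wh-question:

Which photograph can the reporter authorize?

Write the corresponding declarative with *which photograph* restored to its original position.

The reporter can authorize which photograph.

'which photograph' functions as the direct object of 'authorize'. Fronting leaves a gap immediately after 'authorize':
Which photograph can the reporter authorize ___?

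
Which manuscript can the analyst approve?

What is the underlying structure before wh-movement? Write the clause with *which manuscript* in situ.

The filler 'which manuscript' is interpreted as the direct object of 'approve'. Wh-movement fronts it, leaving a gap right after 'approve':
Which manuscript can the analyst approve ___?

The analyst can approve which manuscript.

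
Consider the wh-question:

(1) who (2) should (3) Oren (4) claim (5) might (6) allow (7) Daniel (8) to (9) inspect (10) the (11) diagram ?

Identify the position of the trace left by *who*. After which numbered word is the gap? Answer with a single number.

In situ: Oren should claim who might allow Daniel to inspect the diagram.
The filler 'who' is interpreted as the subject of the clause embedded under 'claim'. It moves to the left edge, and the trace sits right after 'claim':
Who should Oren claim ___ might allow Daniel to inspect the diagram?
'claim' is word 4.

4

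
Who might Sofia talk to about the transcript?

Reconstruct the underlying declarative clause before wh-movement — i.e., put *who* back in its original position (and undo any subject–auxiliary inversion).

'who' functions as the object of the preposition 'to'. Wh-movement fronts it, leaving a gap right after 'to':
Who might Sofia talk to ___ about the transcript?

Sofia might talk to who about the transcript.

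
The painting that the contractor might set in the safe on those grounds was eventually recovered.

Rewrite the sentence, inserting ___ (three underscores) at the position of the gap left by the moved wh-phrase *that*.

The painting that the contractor might set ___ in the safe on those grounds was eventually recovered.

The filler 'that' is interpreted as the direct object of 'set'. The gap is right after 'set'.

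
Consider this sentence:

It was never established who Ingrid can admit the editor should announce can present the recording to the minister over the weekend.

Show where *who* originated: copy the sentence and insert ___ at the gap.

Before movement: Ingrid can admit the editor should announce who can present the recording to the minister over the weekend.
The filler 'who' is interpreted as the subject of the clause embedded under 'announce'. The gap is right after 'announce'.

It was never established who Ingrid can admit the editor should announce ___ can present the recording to the minister over the weekend.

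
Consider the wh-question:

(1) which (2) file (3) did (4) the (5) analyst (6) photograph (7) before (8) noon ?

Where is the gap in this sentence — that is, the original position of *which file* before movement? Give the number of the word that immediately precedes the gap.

6

Pre-movement form: The analyst did photograph which file before noon.
The filler 'which file' is interpreted as the direct object of 'photograph'. Fronting leaves a gap immediately after 'photograph':
Which file did the analyst photograph ___ before noon?
'photograph' is word 6.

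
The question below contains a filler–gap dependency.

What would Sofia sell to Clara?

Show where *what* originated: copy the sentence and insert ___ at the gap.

In situ: Sofia would sell what to Clara.
'what' functions as the direct object of 'sell'. The gap is right after 'sell'.

What would Sofia sell ___ to Clara?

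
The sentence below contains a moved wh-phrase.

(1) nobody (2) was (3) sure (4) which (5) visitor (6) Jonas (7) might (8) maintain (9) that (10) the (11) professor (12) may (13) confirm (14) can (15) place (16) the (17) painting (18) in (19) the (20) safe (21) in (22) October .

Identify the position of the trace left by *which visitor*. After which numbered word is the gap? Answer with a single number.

13

Underlying clause: Jonas might maintain that the professor may confirm which visitor can place the painting in the safe in October.
The filler 'which visitor' is interpreted as the subject of the clause embedded under 'confirm'. Fronting leaves a gap immediately after 'confirm':
Nobody was sure which visitor Jonas might maintain that the professor may confirm ___ can place the painting in the safe in October.
'confirm' is word 13.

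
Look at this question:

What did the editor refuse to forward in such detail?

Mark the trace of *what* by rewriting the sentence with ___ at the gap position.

In situ: The editor did refuse to forward what in such detail.
'what' is the direct object of 'forward'. The gap is right after 'forward'.

What did the editor refuse to forward ___ in such detail?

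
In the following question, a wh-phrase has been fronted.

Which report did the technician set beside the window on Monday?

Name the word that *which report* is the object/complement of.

Pre-movement form: The technician did set which report beside the window on Monday.
The filler 'which report' is interpreted as the direct object of 'set'. Fronting leaves a gap immediately after 'set':
Which report did the technician set ___ beside the window on Monday?

set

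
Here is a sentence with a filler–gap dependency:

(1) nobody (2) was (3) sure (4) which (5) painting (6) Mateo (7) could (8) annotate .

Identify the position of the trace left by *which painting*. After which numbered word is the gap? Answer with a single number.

Underlying clause: Mateo could annotate which painting.
'which painting' is the direct object of 'annotate'. It moves to the left edge, and the trace sits right after 'annotate':
Nobody was sure which painting Mateo could annotate ___.
'annotate' is word 8.

8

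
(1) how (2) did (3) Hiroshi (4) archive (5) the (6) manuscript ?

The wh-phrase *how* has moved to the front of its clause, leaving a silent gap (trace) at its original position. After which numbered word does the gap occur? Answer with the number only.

In situ: Hiroshi did archive the manuscript how.
The filler 'how' is interpreted as the manner adjunct. Wh-movement fronts it, leaving a gap right after 'manuscript':
How did Hiroshi archive the manuscript ___?
'manuscript' is word 6.

6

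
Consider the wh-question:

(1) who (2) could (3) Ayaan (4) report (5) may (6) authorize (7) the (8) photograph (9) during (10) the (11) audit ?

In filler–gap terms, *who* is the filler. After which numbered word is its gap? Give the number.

In situ: Ayaan could report who may authorize the photograph during the audit.
The filler 'who' is interpreted as the subject of the clause embedded under 'report'. It moves to the left edge, and the trace sits right after 'report':
Who could Ayaan report ___ may authorize the photograph during the audit?
'report' is word 4.

4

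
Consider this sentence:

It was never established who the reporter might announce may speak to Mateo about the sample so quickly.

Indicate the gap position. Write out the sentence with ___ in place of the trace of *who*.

It was never established who the reporter might announce ___ may speak to Mateo about the sample so quickly.

Underlying clause: The reporter might announce who may speak to Mateo about the sample so quickly.
'who' functions as the subject of the clause embedded under 'announce'. The gap is right after 'announce'.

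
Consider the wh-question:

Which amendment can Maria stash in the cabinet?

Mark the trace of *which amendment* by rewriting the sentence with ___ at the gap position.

Before movement: Maria can stash which amendment in the cabinet.
'which amendment' is the direct object of 'stash'. The gap is right after 'stash'.

Which amendment can Maria stash ___ in the cabinet?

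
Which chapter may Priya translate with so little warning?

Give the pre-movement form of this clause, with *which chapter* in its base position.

'which chapter' is the direct object of 'translate'. Fronting leaves a gap immediately after 'translate':
Which chapter may Priya translate ___ with so little warning?

Priya may translate which chapter with so little warning.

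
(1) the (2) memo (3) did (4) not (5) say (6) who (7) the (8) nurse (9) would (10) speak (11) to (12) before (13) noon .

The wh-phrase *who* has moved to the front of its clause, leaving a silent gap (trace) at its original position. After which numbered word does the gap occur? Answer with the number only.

11

Underlying clause: The nurse would speak to who before noon.
The filler 'who' is interpreted as the object of the preposition 'to'. Wh-movement fronts it, leaving a gap right after 'to':
The memo did not say who the nurse would speak to ___ before noon.
'to' is word 11.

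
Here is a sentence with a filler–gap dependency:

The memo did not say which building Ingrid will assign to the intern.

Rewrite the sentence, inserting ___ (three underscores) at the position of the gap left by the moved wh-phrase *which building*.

The memo did not say which building Ingrid will assign ___ to the intern.

Before movement: Ingrid will assign which building to the intern.
'which building' is the direct object of 'assign'. The gap is right after 'assign'.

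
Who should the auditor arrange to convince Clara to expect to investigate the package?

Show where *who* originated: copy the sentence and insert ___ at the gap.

Who should the auditor arrange to convince Clara to expect ___ to investigate the package?

Before movement: The auditor should arrange to convince Clara to expect who to investigate the package.
The filler 'who' is interpreted as the direct object of 'expect'. The gap is right after 'expect'.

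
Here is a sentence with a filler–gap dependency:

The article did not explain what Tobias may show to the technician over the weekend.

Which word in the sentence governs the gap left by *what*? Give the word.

show

In situ: Tobias may show what to the technician over the weekend.
'what' functions as the direct object of 'show'. Wh-movement fronts it, leaving a gap right after 'show':
The article did not explain what Tobias may show ___ to the technician over the weekend.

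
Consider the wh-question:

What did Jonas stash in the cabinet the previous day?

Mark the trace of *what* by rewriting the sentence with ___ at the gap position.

Underlying clause: Jonas did stash what in the cabinet the previous day.
'what' is the direct object of 'stash'. The gap is right after 'stash'.

What did Jonas stash ___ in the cabinet the previous day?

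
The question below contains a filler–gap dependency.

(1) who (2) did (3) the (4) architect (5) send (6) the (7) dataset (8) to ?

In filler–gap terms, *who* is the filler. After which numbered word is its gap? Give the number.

Pre-movement form: The architect did send the dataset to who.
The filler 'who' is interpreted as the object of the preposition 'to' (recipient of 'send'). It moves to the left edge, and the trace sits right after 'to':
Who did the architect send the dataset to ___?
'to' is word 8.

8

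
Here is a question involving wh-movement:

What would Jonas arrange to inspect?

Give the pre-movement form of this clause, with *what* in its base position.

'what' functions as the direct object of 'inspect'. Fronting leaves a gap immediately after 'inspect':
What would Jonas arrange to inspect ___?

Jonas would arrange to inspect what.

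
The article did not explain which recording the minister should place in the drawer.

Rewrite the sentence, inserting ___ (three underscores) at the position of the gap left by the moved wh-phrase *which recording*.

The article did not explain which recording the minister should place ___ in the drawer.

Pre-movement form: The minister should place which recording in the drawer.
'which recording' is the direct object of 'place'. The gap is right after 'place'.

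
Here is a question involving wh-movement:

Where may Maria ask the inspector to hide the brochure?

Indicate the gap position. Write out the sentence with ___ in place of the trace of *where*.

Before movement: Maria may ask the inspector to hide the brochure where.
'where' functions as the locative complement of 'hide'. The gap is right after 'brochure'.

Where may Maria ask the inspector to hide the brochure ___?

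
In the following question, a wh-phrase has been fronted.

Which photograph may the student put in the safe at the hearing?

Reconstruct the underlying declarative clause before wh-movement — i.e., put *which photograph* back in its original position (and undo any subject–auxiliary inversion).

The student may put which photograph in the safe at the hearing.

The filler 'which photograph' is interpreted as the direct object of 'put'. Wh-movement fronts it, leaving a gap right after 'put':
Which photograph may the student put ___ in the safe at the hearing?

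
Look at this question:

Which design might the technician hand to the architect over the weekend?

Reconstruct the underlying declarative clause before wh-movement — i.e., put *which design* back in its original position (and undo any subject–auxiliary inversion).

The technician might hand which design to the architect over the weekend.

The filler 'which design' is interpreted as the direct object of 'hand'. Fronting leaves a gap immediately after 'hand':
Which design might the technician hand ___ to the architect over the weekend?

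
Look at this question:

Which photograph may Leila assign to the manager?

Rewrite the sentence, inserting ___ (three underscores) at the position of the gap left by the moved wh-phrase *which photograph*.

Which photograph may Leila assign ___ to the manager?

Pre-movement form: Leila may assign which photograph to the manager.
The filler 'which photograph' is interpreted as the direct object of 'assign'. The gap is right after 'assign'.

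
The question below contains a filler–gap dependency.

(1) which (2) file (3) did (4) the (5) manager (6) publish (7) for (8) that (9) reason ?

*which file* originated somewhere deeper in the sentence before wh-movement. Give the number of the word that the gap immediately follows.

Pre-movement form: The manager did publish which file for that reason.
'which file' functions as the direct object of 'publish'. Wh-movement fronts it, leaving a gap right after 'publish':
Which file did the manager publish ___ for that reason?
'publish' is word 6.

6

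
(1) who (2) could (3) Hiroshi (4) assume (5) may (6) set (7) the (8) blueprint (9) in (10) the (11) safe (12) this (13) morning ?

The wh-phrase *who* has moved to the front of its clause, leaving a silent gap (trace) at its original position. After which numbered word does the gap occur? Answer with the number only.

Underlying clause: Hiroshi could assume who may set the blueprint in the safe this morning.
'who' functions as the subject of the clause embedded under 'assume'. Fronting leaves a gap immediately after 'assume':
Who could Hiroshi assume ___ may set the blueprint in the safe this morning?
'assume' is word 4.

4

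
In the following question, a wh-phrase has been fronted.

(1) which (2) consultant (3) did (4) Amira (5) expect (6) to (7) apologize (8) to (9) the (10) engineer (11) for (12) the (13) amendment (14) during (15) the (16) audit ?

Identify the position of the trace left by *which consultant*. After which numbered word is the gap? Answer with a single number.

5

Pre-movement form: Amira did expect which consultant to apologize to the engineer for the amendment during the audit.
'which consultant' functions as the direct object of 'expect'. Fronting leaves a gap immediately after 'expect':
Which consultant did Amira expect ___ to apologize to the engineer for the amendment during the audit?
'expect' is word 5.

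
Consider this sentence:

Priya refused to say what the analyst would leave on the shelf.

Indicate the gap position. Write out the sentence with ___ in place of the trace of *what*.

Priya refused to say what the analyst would leave ___ on the shelf.

In situ: The analyst would leave what on the shelf.
'what' functions as the direct object of 'leave'. The gap is right after 'leave'.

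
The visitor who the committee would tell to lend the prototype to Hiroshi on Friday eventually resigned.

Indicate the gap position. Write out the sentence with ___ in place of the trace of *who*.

The visitor who the committee would tell ___ to lend the prototype to Hiroshi on Friday eventually resigned.

'who' functions as the direct object of 'tell'. The gap is right after 'tell'.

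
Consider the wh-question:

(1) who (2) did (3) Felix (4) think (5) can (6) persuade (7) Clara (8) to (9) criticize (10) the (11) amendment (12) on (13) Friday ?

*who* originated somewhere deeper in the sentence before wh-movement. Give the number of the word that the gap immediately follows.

Underlying clause: Felix did think who can persuade Clara to criticize the amendment on Friday.
'who' functions as the subject of the clause embedded under 'think'. Wh-movement fronts it, leaving a gap right after 'think':
Who did Felix think ___ can persuade Clara to criticize the amendment on Friday?
'think' is word 4.

4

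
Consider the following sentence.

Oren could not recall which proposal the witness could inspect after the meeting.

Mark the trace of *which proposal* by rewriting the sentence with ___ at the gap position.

Oren could not recall which proposal the witness could inspect ___ after the meeting.

Before movement: The witness could inspect which proposal after the meeting.
The filler 'which proposal' is interpreted as the direct object of 'inspect'. The gap is right after 'inspect'.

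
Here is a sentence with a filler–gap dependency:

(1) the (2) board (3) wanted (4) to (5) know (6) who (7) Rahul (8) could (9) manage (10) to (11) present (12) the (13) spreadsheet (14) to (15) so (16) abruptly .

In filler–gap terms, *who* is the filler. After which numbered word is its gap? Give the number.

14

Pre-movement form: Rahul could manage to present the spreadsheet to who so abruptly.
The filler 'who' is interpreted as the object of the preposition 'to' (recipient of 'present'). It moves to the left edge, and the trace sits right after 'to':
The board wanted to know who Rahul could manage to present the spreadsheet to ___ so abruptly.
'to' is word 14.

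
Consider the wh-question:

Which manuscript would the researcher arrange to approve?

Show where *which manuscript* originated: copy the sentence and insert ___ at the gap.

Before movement: The researcher would arrange to approve which manuscript.
'which manuscript' functions as the direct object of 'approve'. The gap is right after 'approve'.

Which manuscript would the researcher arrange to approve ___?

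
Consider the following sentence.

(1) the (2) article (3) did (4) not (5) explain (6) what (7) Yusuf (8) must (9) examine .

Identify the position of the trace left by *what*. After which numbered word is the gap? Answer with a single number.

9

Underlying clause: Yusuf must examine what.
'what' functions as the direct object of 'examine'. Fronting leaves a gap immediately after 'examine':
The article did not explain what Yusuf must examine ___.
'examine' is word 9.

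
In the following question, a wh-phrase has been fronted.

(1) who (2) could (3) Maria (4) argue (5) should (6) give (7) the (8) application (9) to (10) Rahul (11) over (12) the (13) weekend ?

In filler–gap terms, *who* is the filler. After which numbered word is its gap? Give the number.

4

In situ: Maria could argue who should give the application to Rahul over the weekend.
'who' is the subject of the clause embedded under 'argue'. It moves to the left edge, and the trace sits right after 'argue':
Who could Maria argue ___ should give the application to Rahul over the weekend?
'argue' is word 4.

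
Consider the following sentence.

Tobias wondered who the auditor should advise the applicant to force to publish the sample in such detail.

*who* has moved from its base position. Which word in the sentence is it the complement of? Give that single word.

In situ: The auditor should advise the applicant to force who to publish the sample in such detail.
'who' is the direct object of 'force'. Fronting leaves a gap immediately after 'force':
Tobias wondered who the auditor should advise the applicant to force ___ to publish the sample in such detail.

force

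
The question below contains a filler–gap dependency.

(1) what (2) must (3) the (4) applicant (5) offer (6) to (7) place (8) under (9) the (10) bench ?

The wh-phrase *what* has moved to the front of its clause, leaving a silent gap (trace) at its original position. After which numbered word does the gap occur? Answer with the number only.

In situ: The applicant must offer to place what under the bench.
'what' is the direct object of 'place'. Fronting leaves a gap immediately after 'place':
What must the applicant offer to place ___ under the bench?
'place' is word 7.

7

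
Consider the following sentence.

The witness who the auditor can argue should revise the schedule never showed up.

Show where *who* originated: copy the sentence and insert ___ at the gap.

'who' functions as the subject of the clause embedded under 'argue'. The gap is right after 'argue'.

The witness who the auditor can argue ___ should revise the schedule never showed up.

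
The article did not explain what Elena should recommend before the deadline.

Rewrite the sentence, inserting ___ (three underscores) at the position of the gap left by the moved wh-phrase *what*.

The article did not explain what Elena should recommend ___ before the deadline.

Pre-movement form: Elena should recommend what before the deadline.
'what' functions as the direct object of 'recommend'. The gap is right after 'recommend'.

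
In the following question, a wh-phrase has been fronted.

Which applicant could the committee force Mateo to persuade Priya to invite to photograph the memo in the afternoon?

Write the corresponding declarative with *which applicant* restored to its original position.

The committee could force Mateo to persuade Priya to invite which applicant to photograph the memo in the afternoon.

'which applicant' functions as the direct object of 'invite'. Fronting leaves a gap immediately after 'invite':
Which applicant could the committee force Mateo to persuade Priya to invite ___ to photograph the memo in the afternoon?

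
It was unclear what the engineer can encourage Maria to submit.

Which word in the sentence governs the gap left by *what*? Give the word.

Pre-movement form: The engineer can encourage Maria to submit what.
'what' functions as the direct object of 'submit'. Wh-movement fronts it, leaving a gap right after 'submit':
It was unclear what the engineer can encourage Maria to submit ___.

submit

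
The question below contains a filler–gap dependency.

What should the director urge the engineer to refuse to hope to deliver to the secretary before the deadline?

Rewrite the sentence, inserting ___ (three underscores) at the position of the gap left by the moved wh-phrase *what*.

Before movement: The director should urge the engineer to refuse to hope to deliver what to the secretary before the deadline.
The filler 'what' is interpreted as the direct object of 'deliver'. The gap is right after 'deliver'.

What should the director urge the engineer to refuse to hope to deliver ___ to the secretary before the deadline?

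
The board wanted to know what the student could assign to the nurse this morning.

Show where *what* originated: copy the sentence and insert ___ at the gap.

Before movement: The student could assign what to the nurse this morning.
'what' is the direct object of 'assign'. The gap is right after 'assign'.

The board wanted to know what the student could assign ___ to the nurse this morning.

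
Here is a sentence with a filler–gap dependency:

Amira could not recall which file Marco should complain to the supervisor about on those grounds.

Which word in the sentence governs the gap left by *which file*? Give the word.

about

In situ: Marco should complain to the supervisor about which file on those grounds.
'which file' functions as the object of the preposition 'about'. It moves to the left edge, and the trace sits right after 'about':
Amira could not recall which file Marco should complain to the supervisor about ___ on those grounds.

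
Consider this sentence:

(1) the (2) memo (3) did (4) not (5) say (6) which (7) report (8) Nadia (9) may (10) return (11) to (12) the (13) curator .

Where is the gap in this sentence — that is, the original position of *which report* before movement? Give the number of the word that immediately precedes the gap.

Pre-movement form: Nadia may return which report to the curator.
The filler 'which report' is interpreted as the direct object of 'return'. It moves to the left edge, and the trace sits right after 'return':
The memo did not say which report Nadia may return ___ to the curator.
'return' is word 10.

10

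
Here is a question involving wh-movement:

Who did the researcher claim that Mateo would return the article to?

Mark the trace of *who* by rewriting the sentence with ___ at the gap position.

In situ: The researcher did claim that Mateo would return the article to who.
The filler 'who' is interpreted as the object of the preposition 'to' (recipient of 'return'). The gap is right after 'to'.

Who did the researcher claim that Mateo would return the article to ___?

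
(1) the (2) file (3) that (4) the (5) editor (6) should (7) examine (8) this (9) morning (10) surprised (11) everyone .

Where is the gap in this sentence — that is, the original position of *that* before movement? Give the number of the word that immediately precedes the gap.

7

'that' is the direct object of 'examine'. It moves to the left edge, and the trace sits right after 'examine':
The file that the editor should examine ___ this morning surprised everyone.
'examine' is word 7.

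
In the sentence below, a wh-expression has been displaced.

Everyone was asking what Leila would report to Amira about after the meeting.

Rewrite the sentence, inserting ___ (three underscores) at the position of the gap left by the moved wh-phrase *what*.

Everyone was asking what Leila would report to Amira about ___ after the meeting.

Underlying clause: Leila would report to Amira about what after the meeting.
The filler 'what' is interpreted as the object of the preposition 'about'. The gap is right after 'about'.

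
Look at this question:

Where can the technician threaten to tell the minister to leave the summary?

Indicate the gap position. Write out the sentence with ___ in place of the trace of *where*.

Where can the technician threaten to tell the minister to leave the summary ___?

Pre-movement form: The technician can threaten to tell the minister to leave the summary where.
'where' functions as the locative complement of 'leave'. The gap is right after 'summary'.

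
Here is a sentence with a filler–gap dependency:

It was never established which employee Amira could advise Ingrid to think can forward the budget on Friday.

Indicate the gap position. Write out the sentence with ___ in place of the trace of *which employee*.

Before movement: Amira could advise Ingrid to think which employee can forward the budget on Friday.
'which employee' is the subject of the clause embedded under 'think'. The gap is right after 'think'.

It was never established which employee Amira could advise Ingrid to think ___ can forward the budget on Friday.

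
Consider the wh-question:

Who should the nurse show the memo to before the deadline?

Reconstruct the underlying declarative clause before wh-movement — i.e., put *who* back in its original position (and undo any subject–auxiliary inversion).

The nurse should show the memo to who before the deadline.

The filler 'who' is interpreted as the object of the preposition 'to' (recipient of 'show'). It moves to the left edge, and the trace sits right after 'to':
Who should the nurse show the memo to ___ before the deadline?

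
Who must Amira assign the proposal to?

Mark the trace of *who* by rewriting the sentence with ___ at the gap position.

Who must Amira assign the proposal to ___?

Before movement: Amira must assign the proposal to who.
'who' functions as the object of the preposition 'to' (recipient of 'assign'). The gap is right after 'to'.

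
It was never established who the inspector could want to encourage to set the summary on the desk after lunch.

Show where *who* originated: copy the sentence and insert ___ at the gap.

It was never established who the inspector could want to encourage ___ to set the summary on the desk after lunch.

Before movement: The inspector could want to encourage who to set the summary on the desk after lunch.
'who' functions as the direct object of 'encourage'. The gap is right after 'encourage'.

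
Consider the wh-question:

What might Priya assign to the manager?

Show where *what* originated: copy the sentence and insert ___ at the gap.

Underlying clause: Priya might assign what to the manager.
The filler 'what' is interpreted as the direct object of 'assign'. The gap is right after 'assign'.

What might Priya assign ___ to the manager?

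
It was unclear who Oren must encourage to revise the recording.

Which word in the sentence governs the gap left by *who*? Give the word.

encourage

Before movement: Oren must encourage who to revise the recording.
'who' functions as the direct object of 'encourage'. Wh-movement fronts it, leaving a gap right after 'encourage':
It was unclear who Oren must encourage ___ to revise the recording.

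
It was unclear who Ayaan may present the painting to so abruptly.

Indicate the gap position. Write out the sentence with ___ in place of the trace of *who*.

In situ: Ayaan may present the painting to who so abruptly.
The filler 'who' is interpreted as the object of the preposition 'to' (recipient of 'present'). The gap is right after 'to'.

It was unclear who Ayaan may present the painting to ___ so abruptly.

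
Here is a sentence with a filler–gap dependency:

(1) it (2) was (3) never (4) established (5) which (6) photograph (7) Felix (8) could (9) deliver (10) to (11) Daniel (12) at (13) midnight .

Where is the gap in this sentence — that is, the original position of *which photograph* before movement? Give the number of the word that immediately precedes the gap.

Pre-movement form: Felix could deliver which photograph to Daniel at midnight.
'which photograph' is the direct object of 'deliver'. It moves to the left edge, and the trace sits right after 'deliver':
It was never established which photograph Felix could deliver ___ to Daniel at midnight.
'deliver' is word 9.

9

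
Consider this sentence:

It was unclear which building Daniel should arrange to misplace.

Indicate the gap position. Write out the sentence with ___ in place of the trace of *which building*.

It was unclear which building Daniel should arrange to misplace ___.

Pre-movement form: Daniel should arrange to misplace which building.
The filler 'which building' is interpreted as the direct object of 'misplace'. The gap is right after 'misplace'.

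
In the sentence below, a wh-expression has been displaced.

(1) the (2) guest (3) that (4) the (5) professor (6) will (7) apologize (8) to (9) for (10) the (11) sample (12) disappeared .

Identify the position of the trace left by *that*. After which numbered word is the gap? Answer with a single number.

8

'that' functions as the object of the preposition 'to'. Wh-movement fronts it, leaving a gap right after 'to':
The guest that the professor will apologize to ___ for the sample disappeared.
'to' is word 8.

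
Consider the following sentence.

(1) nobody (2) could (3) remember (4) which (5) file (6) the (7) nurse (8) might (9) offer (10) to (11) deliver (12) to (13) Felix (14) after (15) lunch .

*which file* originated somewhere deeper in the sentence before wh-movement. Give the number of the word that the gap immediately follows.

Before movement: The nurse might offer to deliver which file to Felix after lunch.
The filler 'which file' is interpreted as the direct object of 'deliver'. It moves to the left edge, and the trace sits right after 'deliver':
Nobody could remember which file the nurse might offer to deliver ___ to Felix after lunch.
'deliver' is word 11.

11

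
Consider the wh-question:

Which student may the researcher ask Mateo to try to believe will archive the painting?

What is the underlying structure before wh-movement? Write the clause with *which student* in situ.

The researcher may ask Mateo to try to believe which student will archive the painting.

The filler 'which student' is interpreted as the subject of the clause embedded under 'believe'. Fronting leaves a gap immediately after 'believe':
Which student may the researcher ask Mateo to try to believe ___ will archive the painting?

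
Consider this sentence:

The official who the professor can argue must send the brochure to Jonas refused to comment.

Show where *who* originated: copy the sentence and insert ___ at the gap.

The filler 'who' is interpreted as the subject of the clause embedded under 'argue'. The gap is right after 'argue'.

The official who the professor can argue ___ must send the brochure to Jonas refused to comment.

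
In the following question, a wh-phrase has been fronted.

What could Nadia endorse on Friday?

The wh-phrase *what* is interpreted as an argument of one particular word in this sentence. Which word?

In situ: Nadia could endorse what on Friday.
The filler 'what' is interpreted as the direct object of 'endorse'. Wh-movement fronts it, leaving a gap right after 'endorse':
What could Nadia endorse ___ on Friday?

endorse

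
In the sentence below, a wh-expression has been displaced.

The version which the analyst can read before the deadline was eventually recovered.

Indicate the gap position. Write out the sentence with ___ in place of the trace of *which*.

The version which the analyst can read ___ before the deadline was eventually recovered.

The filler 'which' is interpreted as the direct object of 'read'. The gap is right after 'read'.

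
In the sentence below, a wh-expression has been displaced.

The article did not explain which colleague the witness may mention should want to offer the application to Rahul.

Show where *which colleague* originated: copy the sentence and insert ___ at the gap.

Pre-movement form: The witness may mention which colleague should want to offer the application to Rahul.
The filler 'which colleague' is interpreted as the subject of the clause embedded under 'mention'. The gap is right after 'mention'.

The article did not explain which colleague the witness may mention ___ should want to offer the application to Rahul.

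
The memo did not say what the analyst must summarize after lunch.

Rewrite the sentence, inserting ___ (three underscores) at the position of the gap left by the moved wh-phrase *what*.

The memo did not say what the analyst must summarize ___ after lunch.

In situ: The analyst must summarize what after lunch.
The filler 'what' is interpreted as the direct object of 'summarize'. The gap is right after 'summarize'.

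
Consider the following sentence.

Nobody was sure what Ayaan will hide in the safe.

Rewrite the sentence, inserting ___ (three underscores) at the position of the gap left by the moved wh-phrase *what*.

Nobody was sure what Ayaan will hide ___ in the safe.

In situ: Ayaan will hide what in the safe.
The filler 'what' is interpreted as the direct object of 'hide'. The gap is right after 'hide'.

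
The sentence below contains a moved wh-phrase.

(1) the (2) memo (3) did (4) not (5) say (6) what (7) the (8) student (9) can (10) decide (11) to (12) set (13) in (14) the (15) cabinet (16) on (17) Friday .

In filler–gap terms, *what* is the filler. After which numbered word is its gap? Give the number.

Underlying clause: The student can decide to set what in the cabinet on Friday.
'what' is the direct object of 'set'. Wh-movement fronts it, leaving a gap right after 'set':
The memo did not say what the student can decide to set ___ in the cabinet on Friday.
'set' is word 12.

12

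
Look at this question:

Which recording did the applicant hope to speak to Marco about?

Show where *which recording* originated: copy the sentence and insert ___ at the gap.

Before movement: The applicant did hope to speak to Marco about which recording.
The filler 'which recording' is interpreted as the object of the preposition 'about'. The gap is right after 'about'.

Which recording did the applicant hope to speak to Marco about ___?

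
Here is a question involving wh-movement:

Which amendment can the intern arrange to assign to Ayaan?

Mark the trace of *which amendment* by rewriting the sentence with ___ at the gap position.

Which amendment can the intern arrange to assign ___ to Ayaan?

Before movement: The intern can arrange to assign which amendment to Ayaan.
'which amendment' functions as the direct object of 'assign'. The gap is right after 'assign'.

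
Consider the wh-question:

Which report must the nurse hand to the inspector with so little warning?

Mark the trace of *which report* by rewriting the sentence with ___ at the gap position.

Which report must the nurse hand ___ to the inspector with so little warning?

Pre-movement form: The nurse must hand which report to the inspector with so little warning.
'which report' is the direct object of 'hand'. The gap is right after 'hand'.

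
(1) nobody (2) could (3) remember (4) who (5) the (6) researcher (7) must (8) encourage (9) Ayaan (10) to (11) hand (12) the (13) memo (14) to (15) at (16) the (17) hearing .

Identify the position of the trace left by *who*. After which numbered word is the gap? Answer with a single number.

14

Pre-movement form: The researcher must encourage Ayaan to hand the memo to who at the hearing.
The filler 'who' is interpreted as the object of the preposition 'to' (recipient of 'hand'). Fronting leaves a gap immediately after 'to':
Nobody could remember who the researcher must encourage Ayaan to hand the memo to ___ at the hearing.
'to' is word 14.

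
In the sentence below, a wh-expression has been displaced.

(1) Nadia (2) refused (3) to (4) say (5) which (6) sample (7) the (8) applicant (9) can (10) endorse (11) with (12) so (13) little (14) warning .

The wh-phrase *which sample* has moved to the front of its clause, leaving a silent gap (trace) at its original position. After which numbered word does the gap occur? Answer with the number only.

10

Underlying clause: The applicant can endorse which sample with so little warning.
'which sample' functions as the direct object of 'endorse'. It moves to the left edge, and the trace sits right after 'endorse':
Nadia refused to say which sample the applicant can endorse ___ with so little warning.
'endorse' is word 10.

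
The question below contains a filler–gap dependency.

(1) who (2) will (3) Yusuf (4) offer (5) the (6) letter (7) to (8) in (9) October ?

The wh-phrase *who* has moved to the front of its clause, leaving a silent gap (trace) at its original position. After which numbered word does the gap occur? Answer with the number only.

7

Pre-movement form: Yusuf will offer the letter to who in October.
'who' is the object of the preposition 'to' (recipient of 'offer'). Wh-movement fronts it, leaving a gap right after 'to':
Who will Yusuf offer the letter to ___ in October?
'to' is word 7.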